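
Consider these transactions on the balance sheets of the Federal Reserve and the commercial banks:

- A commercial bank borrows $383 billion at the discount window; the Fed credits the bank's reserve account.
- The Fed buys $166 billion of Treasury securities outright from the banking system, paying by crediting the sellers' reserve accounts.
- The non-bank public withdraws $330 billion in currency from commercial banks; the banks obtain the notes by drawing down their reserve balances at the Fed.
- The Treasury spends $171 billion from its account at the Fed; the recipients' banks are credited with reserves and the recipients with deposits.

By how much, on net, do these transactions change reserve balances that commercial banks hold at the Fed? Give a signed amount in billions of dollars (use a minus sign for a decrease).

Fed balance sheet:
  Assets:      Securities +$166B, Loans to banks +$383B
  Liabilities: Bank reserves +$390B, Currency in circulation +$330B, Government deposits −$171B
Commercial banking system:
  Assets:      Reserves at CB +$390B, Securities −$166B
  Liabilities: Checkable deposits −$159B, Borrowings from CB +$383B
So the change in reserve balances that commercial banks hold at the Fed is +$390 billion.

+$390 billion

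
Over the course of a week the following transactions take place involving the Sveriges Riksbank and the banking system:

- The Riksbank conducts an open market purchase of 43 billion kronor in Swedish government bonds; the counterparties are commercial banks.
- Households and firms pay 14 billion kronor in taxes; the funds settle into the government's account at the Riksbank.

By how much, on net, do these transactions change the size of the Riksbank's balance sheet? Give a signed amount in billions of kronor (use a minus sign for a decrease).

Riksbank balance sheet:
  Assets:      Securities +43B
  Liabilities: Bank reserves +29B, Government deposits +14B
Change in total Riksbank assets = +43 billion.

+43 billion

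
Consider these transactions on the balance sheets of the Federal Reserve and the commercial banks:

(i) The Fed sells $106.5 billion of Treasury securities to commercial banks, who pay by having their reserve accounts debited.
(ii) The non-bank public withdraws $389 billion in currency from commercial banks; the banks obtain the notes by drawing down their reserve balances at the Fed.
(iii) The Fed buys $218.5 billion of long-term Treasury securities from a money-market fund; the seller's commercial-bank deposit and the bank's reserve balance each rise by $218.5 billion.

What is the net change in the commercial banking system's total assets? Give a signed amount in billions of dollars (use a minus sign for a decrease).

-$170.5 billion

Fed balance sheet:
  Assets:      Securities +$112B
  Liabilities: Bank reserves −$277B, Currency in circulation +$389B
Commercial banking system:
  Assets:      Reserves at CB −$277B, Securities +$106.5B
  Liabilities: Checkable deposits −$170.5B
Change in total bank assets = -$170.5 billion.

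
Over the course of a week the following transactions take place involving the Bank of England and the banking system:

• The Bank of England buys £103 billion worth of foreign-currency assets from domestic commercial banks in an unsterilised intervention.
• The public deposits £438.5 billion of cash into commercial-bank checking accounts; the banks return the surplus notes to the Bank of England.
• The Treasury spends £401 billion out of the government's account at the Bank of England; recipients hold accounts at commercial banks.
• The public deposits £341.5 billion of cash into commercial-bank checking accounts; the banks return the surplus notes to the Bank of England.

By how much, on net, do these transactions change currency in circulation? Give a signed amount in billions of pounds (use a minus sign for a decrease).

Bank of England balance sheet:
  Assets:      Foreign assets +£103B
  Liabilities: Bank reserves +£1284B, Currency in circulation −£780B, Government deposits −£401B
So the change in currency in circulation is -£780 billion.

-£780 billion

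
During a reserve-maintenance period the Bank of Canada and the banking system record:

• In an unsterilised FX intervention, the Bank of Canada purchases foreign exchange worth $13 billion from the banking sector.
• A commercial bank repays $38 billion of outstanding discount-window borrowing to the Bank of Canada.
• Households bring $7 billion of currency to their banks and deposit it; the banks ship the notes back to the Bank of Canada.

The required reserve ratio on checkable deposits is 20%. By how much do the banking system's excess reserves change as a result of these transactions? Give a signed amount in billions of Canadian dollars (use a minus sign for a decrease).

FX purchase $13 billion: reserves +$13B, deposits 0.
Discount-window repayment $38 billion: reserves −$38B, deposits 0.
Currency deposit $7 billion: reserves +$7B, deposits +$7B.
Totals: Δreserves = −$18B, Δdeposits = +$7B.
Δrequired reserves = 20% × +$7B = +$1.4B.
Δexcess reserves = Δreserves − Δrequired = −$18B − (+$1.4B) = -$19.4 billion.

-$19.4 billion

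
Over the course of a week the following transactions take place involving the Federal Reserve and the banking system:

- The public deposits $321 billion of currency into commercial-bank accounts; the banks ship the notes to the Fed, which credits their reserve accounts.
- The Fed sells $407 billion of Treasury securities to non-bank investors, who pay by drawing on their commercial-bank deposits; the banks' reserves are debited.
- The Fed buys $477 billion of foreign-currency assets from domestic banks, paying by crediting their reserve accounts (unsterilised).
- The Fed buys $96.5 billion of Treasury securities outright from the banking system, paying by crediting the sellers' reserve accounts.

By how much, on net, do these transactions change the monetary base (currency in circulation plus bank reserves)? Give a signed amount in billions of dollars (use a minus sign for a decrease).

+$166.5 billion

Fed balance sheet:
  Assets:      Securities −$310.5B, Foreign assets +$477B
  Liabilities: Bank reserves +$487.5B, Currency in circulation −$321B
Monetary base = currency + reserves: −$321B + (+$487.5B) = +$166.5 billion.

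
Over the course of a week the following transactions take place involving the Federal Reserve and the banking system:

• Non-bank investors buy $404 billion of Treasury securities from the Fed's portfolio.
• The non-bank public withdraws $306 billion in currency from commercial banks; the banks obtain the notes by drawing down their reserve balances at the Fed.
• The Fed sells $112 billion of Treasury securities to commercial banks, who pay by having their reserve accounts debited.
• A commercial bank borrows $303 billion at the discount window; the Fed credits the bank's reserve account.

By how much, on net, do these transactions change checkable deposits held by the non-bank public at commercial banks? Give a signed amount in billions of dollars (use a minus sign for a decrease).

-$710 billion

Fed balance sheet:
  Assets:      Securities −$516B, Loans to banks +$303B
  Liabilities: Bank reserves −$519B, Currency in circulation +$306B
Commercial banking system:
  Assets:      Reserves at CB −$519B, Securities +$112B
  Liabilities: Checkable deposits −$710B, Borrowings from CB +$303B
So the change in checkable deposits held by the non-bank public at commercial banks is -$710 billion.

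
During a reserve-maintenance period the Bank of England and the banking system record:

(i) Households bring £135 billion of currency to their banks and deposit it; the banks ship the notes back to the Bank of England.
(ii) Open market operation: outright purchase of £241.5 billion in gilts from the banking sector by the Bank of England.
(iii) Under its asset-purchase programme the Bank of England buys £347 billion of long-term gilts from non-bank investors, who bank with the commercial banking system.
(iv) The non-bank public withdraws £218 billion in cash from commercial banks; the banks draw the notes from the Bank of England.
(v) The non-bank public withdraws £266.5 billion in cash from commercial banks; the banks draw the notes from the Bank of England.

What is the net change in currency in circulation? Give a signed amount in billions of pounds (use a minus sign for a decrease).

+£349.5 billion

Bank of England balance sheet:
  Assets:      Securities +£588.5B
  Liabilities: Bank reserves +£239B, Currency in circulation +£349.5B
Commercial banking system:
  Assets:      Reserves at CB +£239B, Securities −£241.5B
  Liabilities: Checkable deposits −£2.5B
So the change in currency in circulation is +£349.5 billion.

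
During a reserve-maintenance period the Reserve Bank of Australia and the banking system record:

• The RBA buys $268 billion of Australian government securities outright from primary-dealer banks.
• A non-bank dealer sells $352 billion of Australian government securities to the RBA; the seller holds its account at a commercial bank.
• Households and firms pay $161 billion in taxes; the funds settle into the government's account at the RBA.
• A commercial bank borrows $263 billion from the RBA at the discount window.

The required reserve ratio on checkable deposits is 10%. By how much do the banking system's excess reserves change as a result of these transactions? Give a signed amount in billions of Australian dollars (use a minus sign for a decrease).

+$702.9 billion

OMO purchase (from banks) $268 billion: reserves +$268B, deposits 0.
Asset purchase (from non-banks) $352 billion: reserves +$352B, deposits +$352B.
Government account inflow $161 billion: reserves −$161B, deposits −$161B.
Discount-window loan $263 billion: reserves +$263B, deposits 0.
Totals: Δreserves = +$722B, Δdeposits = +$191B.
Δrequired reserves = 10% × +$191B = +$19.1B.
Δexcess reserves = Δreserves − Δrequired = +$722B − (+$19.1B) = +$702.9 billion.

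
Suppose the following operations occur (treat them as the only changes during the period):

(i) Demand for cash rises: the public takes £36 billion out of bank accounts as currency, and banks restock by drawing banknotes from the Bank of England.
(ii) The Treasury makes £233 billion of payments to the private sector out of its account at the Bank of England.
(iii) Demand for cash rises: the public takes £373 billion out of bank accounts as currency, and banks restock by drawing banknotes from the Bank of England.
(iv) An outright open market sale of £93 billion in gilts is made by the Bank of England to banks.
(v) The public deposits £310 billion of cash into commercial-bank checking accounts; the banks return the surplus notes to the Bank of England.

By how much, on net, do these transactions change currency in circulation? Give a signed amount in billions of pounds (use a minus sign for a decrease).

+£99 billion

Currency withdrawal £36 billion: notes leave the central bank → +£36B.
Government spending £233 billion: no currency enters or leaves circulation → 0.
Currency withdrawal £373 billion: notes leave the central bank → +£373B.
OMO sale (to banks) £93 billion: no currency enters or leaves circulation → 0.
Currency deposit £310 billion: notes return to the central bank → −£310B.
Net: 36 + 0 + 373 + 0 − 310 = +£99 billion.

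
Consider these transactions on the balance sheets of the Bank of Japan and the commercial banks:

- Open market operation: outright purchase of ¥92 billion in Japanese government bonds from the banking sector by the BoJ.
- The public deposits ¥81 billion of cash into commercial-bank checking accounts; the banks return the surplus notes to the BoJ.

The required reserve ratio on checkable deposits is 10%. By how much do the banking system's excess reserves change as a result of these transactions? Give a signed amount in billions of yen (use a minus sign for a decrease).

+¥164.9 billion

OMO purchase (from banks) ¥92 billion: reserves +¥92B, deposits 0.
Currency deposit ¥81 billion: reserves +¥81B, deposits +¥81B.
Totals: Δreserves = +¥173B, Δdeposits = +¥81B.
Δrequired reserves = 10% × +¥81B = +¥8.1B.
Δexcess reserves = Δreserves − Δrequired = +¥173B − (+¥8.1B) = +¥164.9 billion.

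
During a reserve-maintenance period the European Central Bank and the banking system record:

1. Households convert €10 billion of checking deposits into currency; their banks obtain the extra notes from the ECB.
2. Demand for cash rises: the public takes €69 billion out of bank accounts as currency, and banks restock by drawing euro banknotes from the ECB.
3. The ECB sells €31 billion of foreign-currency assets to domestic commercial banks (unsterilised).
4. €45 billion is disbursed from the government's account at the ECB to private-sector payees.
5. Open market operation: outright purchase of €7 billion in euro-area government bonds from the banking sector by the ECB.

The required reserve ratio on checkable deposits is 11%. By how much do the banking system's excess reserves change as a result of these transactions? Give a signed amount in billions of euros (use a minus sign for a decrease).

-€54.26 billion

Currency withdrawal €10 billion: reserves −€10B, deposits −€10B.
Currency withdrawal €69 billion: reserves −€69B, deposits −€69B.
FX sale €31 billion: reserves −€31B, deposits 0.
Government spending €45 billion: reserves +€45B, deposits +€45B.
OMO purchase (from banks) €7 billion: reserves +€7B, deposits 0.
Totals: Δreserves = −€58B, Δdeposits = −€34B.
Δrequired reserves = 11% × −€34B = −€3.74B.
Δexcess reserves = Δreserves − Δrequired = −€58B − (−€3.74B) = -€54.26 billion.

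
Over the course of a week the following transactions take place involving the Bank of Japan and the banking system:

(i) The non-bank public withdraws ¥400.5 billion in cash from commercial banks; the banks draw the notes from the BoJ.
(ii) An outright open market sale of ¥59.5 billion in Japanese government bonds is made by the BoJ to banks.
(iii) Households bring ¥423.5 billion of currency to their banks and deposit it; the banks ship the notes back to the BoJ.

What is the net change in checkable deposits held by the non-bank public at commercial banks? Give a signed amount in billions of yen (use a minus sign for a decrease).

+¥23 billion

Currency withdrawal ¥400.5 billion: non-bank counterparties' bank balances fall → −¥400.5B.
OMO sale (to banks) ¥59.5 billion: the counterparty is a bank, so public deposits are unchanged → 0.
Currency deposit ¥423.5 billion: non-bank counterparties' bank balances rise → +¥423.5B.
Net: −400.5 + 0 + 423.5 = +¥23 billion.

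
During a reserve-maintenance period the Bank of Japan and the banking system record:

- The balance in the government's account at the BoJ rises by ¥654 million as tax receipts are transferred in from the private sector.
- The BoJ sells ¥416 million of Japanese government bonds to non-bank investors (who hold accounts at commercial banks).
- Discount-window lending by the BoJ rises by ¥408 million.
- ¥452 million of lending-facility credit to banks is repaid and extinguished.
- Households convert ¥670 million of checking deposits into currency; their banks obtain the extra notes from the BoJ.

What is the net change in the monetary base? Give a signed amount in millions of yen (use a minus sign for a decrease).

-¥1114 million

BoJ balance sheet:
  Assets:      Securities −¥416M, Loans to banks −¥44M
  Liabilities: Bank reserves −¥1784M, Currency in circulation +¥670M, Government deposits +¥654M
Monetary base = currency + reserves: +¥670M + (−¥1784M) = -¥1114 million.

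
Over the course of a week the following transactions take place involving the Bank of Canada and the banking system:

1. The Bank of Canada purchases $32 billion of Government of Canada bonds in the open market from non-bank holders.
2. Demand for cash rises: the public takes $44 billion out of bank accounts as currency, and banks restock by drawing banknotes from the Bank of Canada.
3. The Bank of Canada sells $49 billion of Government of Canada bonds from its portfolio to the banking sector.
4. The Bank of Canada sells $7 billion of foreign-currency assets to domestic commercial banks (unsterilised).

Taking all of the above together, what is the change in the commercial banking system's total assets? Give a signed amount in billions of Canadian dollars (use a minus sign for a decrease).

Asset purchase (from non-banks) $32 billion: bank balance sheets expand → +$32B.
Currency withdrawal $44 billion: bank balance sheets shrink → −$44B.
OMO sale (to banks) $49 billion: just an asset swap on bank balance sheets → 0.
FX sale $7 billion: just an asset swap on bank balance sheets → 0.
Net: 32 − 44 + 0 + 0 = -$12 billion.

-$12 billion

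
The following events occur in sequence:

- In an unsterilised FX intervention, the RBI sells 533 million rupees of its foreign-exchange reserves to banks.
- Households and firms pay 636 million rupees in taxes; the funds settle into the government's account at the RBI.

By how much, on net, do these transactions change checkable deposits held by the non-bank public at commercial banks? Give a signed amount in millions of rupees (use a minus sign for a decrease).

-636 million

RBI balance sheet:
  Assets:      Foreign assets −533M
  Liabilities: Bank reserves −1169M, Government deposits +636M
Commercial banking system:
  Assets:      Reserves at CB −1169M, Foreign assets +533M
  Liabilities: Checkable deposits −636M
So the change in checkable deposits held by the non-bank public at commercial banks is -636 million.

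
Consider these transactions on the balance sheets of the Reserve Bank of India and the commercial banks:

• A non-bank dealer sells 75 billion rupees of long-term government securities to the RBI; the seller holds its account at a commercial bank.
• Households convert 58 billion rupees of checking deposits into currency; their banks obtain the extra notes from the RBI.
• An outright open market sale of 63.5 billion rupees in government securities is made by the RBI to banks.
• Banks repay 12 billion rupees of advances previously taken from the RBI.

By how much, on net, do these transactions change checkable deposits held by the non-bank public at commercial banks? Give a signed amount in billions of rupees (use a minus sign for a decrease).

+17 billion

RBI balance sheet:
  Assets:      Securities +11.5B, Loans to banks −12B
  Liabilities: Bank reserves −58.5B, Currency in circulation +58B
Commercial banking system:
  Assets:      Reserves at CB −58.5B, Securities +63.5B
  Liabilities: Checkable deposits +17B, Borrowings from CB −12B
So the change in checkable deposits held by the non-bank public at commercial banks is +17 billion.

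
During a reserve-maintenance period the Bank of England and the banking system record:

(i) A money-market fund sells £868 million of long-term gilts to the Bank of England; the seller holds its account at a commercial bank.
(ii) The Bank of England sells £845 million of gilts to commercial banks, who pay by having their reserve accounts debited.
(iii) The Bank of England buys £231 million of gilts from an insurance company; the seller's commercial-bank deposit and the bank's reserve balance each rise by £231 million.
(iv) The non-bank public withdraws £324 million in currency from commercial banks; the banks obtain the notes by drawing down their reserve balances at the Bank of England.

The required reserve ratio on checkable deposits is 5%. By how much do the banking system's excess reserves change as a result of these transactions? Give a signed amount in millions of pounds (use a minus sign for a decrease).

-£108.75 million

Asset purchase (from non-banks) £868 million: reserves +£868M, deposits +£868M.
OMO sale (to banks) £845 million: reserves −£845M, deposits 0.
Asset purchase (from non-banks) £231 million: reserves +£231M, deposits +£231M.
Currency withdrawal £324 million: reserves −£324M, deposits −£324M.
Totals: Δreserves = −£70M, Δdeposits = +£775M.
Δrequired reserves = 5% × +£775M = +£38.75M.
Δexcess reserves = Δreserves − Δrequired = −£70M − (+£38.75M) = -£108.75 million.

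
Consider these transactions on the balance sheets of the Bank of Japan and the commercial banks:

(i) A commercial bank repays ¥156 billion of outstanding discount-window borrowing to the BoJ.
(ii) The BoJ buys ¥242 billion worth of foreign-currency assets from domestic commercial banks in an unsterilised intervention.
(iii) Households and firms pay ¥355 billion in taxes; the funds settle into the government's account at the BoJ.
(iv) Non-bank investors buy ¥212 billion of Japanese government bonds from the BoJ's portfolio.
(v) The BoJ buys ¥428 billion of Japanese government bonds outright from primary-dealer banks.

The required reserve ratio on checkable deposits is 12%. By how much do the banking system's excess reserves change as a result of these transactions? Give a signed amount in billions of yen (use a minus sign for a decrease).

Discount-window repayment ¥156 billion: reserves −¥156B, deposits 0.
FX purchase ¥242 billion: reserves +¥242B, deposits 0.
Government account inflow ¥355 billion: reserves −¥355B, deposits −¥355B.
Asset sale (to non-banks) ¥212 billion: reserves −¥212B, deposits −¥212B.
OMO purchase (from banks) ¥428 billion: reserves +¥428B, deposits 0.
Totals: Δreserves = −¥53B, Δdeposits = −¥567B.
Δrequired reserves = 12% × −¥567B = −¥68.04B.
Δexcess reserves = Δreserves − Δrequired = −¥53B − (−¥68.04B) = +¥15.04 billion.

+¥15.04 billion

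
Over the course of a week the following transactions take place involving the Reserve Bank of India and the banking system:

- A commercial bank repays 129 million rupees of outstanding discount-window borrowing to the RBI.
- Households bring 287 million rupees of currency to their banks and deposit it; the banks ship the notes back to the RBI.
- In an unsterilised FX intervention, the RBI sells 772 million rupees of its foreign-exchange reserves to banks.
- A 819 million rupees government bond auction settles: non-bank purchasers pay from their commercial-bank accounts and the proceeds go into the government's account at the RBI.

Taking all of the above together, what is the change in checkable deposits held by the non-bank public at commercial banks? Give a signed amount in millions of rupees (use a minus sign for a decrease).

-532 million

RBI balance sheet:
  Assets:      Loans to banks −129M, Foreign assets −772M
  Liabilities: Bank reserves −1433M, Currency in circulation −287M, Government deposits +819M
Commercial banking system:
  Assets:      Reserves at CB −1433M, Foreign assets +772M
  Liabilities: Checkable deposits −532M, Borrowings from CB −129M
So the change in checkable deposits held by the non-bank public at commercial banks is -532 million.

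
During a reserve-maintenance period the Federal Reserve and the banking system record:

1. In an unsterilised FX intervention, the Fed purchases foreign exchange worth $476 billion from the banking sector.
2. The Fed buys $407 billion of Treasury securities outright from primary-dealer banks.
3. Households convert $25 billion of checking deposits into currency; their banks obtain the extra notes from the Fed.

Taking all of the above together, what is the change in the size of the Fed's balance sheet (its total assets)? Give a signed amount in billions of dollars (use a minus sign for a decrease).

FX purchase $476 billion: a Fed asset is acquired → +$476B.
OMO purchase (from banks) $407 billion: a Fed asset is acquired → +$407B.
Currency withdrawal $25 billion: only the composition of liabilities changes → 0.
Net: 476 + 407 + 0 = +$883 billion.

+$883 billion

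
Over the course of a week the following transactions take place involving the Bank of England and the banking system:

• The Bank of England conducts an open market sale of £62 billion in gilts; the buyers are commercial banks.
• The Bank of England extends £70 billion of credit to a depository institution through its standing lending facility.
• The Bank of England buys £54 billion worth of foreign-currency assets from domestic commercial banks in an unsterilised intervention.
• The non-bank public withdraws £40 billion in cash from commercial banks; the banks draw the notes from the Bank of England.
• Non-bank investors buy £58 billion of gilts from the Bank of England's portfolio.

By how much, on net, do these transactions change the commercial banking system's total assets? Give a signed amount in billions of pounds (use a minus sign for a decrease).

OMO sale (to banks) £62 billion: just an asset swap on bank balance sheets → 0.
Discount-window loan £70 billion: bank balance sheets expand → +£70B.
FX purchase £54 billion: just an asset swap on bank balance sheets → 0.
Currency withdrawal £40 billion: bank balance sheets shrink → −£40B.
Asset sale (to non-banks) £58 billion: bank balance sheets shrink → −£58B.
Net: 0 + 70 + 0 − 40 − 58 = -£28 billion.

-£28 billion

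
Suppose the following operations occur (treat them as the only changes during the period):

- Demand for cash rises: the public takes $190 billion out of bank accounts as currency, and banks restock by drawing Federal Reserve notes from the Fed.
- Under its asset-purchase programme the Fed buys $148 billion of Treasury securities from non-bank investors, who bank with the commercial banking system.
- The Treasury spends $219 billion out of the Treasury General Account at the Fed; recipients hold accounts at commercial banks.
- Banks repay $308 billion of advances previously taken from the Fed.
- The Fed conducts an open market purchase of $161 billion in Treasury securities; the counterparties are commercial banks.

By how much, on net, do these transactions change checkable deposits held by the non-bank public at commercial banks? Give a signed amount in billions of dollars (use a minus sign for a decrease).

+$177 billion

Currency withdrawal $190 billion: non-bank counterparties' bank balances fall → −$190B.
Asset purchase (from non-banks) $148 billion: non-bank counterparties' bank balances rise → +$148B.
Government spending $219 billion: non-bank counterparties' bank balances rise → +$219B.
Discount-window repayment $308 billion: the counterparty is a bank, so public deposits are unchanged → 0.
OMO purchase (from banks) $161 billion: the counterparty is a bank, so public deposits are unchanged → 0.
Net: −190 + 148 + 219 + 0 + 0 = +$177 billion.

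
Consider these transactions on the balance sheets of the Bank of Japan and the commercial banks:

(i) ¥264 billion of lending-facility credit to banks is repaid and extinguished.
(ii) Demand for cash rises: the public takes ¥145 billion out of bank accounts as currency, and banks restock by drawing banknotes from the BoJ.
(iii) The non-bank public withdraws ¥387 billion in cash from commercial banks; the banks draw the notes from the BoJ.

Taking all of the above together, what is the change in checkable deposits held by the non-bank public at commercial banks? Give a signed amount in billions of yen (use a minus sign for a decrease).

-¥532 billion

BoJ balance sheet:
  Assets:      Loans to banks −¥264B
  Liabilities: Bank reserves −¥796B, Currency in circulation +¥532B
Commercial banking system:
  Assets:      Reserves at CB −¥796B
  Liabilities: Checkable deposits −¥532B, Borrowings from CB −¥264B
So the change in checkable deposits held by the non-bank public at commercial banks is -¥532 billion.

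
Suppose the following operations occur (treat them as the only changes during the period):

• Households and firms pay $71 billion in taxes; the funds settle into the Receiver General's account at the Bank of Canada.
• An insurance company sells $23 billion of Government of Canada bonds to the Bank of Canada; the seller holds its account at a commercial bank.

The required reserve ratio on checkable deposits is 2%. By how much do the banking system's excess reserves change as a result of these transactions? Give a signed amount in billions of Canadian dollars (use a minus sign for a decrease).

Government account inflow $71 billion: reserves −$71B, deposits −$71B.
Asset purchase (from non-banks) $23 billion: reserves +$23B, deposits +$23B.
Totals: Δreserves = −$48B, Δdeposits = −$48B.
Δrequired reserves = 2% × −$48B = −$0.96B.
Δexcess reserves = Δreserves − Δrequired = −$48B − (−$0.96B) = -$47.04 billion.

-$47.04 billion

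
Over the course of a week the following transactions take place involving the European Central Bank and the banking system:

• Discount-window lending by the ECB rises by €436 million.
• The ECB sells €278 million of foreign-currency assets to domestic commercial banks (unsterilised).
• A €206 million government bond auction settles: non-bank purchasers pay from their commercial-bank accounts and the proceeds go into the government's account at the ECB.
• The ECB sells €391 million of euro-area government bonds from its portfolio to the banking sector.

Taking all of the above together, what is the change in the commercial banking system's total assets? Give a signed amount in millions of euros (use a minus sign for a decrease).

+€230 million

Discount-window loan €436 million: bank balance sheets expand → +€436M.
FX sale €278 million: just an asset swap on bank balance sheets → 0.
Government account inflow €206 million: bank balance sheets shrink → −€206M.
OMO sale (to banks) €391 million: just an asset swap on bank balance sheets → 0.
Net: 436 + 0 − 206 + 0 = +€230 million.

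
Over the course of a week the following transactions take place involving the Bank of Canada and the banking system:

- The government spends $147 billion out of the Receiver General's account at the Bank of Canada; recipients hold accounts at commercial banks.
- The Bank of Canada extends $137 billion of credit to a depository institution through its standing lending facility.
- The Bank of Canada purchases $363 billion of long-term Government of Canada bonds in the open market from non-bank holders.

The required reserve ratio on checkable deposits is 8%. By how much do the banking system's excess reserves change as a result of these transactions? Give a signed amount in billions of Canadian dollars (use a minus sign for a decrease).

Government spending $147 billion: reserves +$147B, deposits +$147B.
Discount-window loan $137 billion: reserves +$137B, deposits 0.
Asset purchase (from non-banks) $363 billion: reserves +$363B, deposits +$363B.
Totals: Δreserves = +$647B, Δdeposits = +$510B.
Δrequired reserves = 8% × +$510B = +$40.8B.
Δexcess reserves = Δreserves − Δrequired = +$647B − (+$40.8B) = +$606.2 billion.

+$606.2 billion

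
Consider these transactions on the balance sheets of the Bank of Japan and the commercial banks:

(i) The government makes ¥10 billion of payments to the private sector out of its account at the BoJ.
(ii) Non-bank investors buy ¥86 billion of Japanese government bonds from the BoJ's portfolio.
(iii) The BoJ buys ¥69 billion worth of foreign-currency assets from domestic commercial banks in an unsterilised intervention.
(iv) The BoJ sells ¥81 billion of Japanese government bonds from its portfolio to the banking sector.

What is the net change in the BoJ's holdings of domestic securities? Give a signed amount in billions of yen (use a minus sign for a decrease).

BoJ balance sheet:
  Assets:      Securities −¥167B, Foreign assets +¥69B
  Liabilities: Bank reserves −¥88B, Government deposits −¥10B
Commercial banking system:
  Assets:      Reserves at CB −¥88B, Securities +¥81B, Foreign assets −¥69B
  Liabilities: Checkable deposits −¥76B
So the change in the BoJ's holdings of domestic securities is -¥167 billion.

-¥167 billion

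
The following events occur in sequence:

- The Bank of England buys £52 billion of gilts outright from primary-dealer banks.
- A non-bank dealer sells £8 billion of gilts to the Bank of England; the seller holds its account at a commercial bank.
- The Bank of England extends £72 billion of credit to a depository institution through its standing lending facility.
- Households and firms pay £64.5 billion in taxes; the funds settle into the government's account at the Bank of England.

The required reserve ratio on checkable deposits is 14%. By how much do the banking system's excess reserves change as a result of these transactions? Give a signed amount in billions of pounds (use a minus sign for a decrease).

OMO purchase (from banks) £52 billion: reserves +£52B, deposits 0.
Asset purchase (from non-banks) £8 billion: reserves +£8B, deposits +£8B.
Discount-window loan £72 billion: reserves +£72B, deposits 0.
Government account inflow £64.5 billion: reserves −£64.5B, deposits −£64.5B.
Totals: Δreserves = +£67.5B, Δdeposits = −£56.5B.
Δrequired reserves = 14% × −£56.5B = −£7.91B.
Δexcess reserves = Δreserves − Δrequired = +£67.5B − (−£7.91B) = +£75.41 billion.

+£75.41 billion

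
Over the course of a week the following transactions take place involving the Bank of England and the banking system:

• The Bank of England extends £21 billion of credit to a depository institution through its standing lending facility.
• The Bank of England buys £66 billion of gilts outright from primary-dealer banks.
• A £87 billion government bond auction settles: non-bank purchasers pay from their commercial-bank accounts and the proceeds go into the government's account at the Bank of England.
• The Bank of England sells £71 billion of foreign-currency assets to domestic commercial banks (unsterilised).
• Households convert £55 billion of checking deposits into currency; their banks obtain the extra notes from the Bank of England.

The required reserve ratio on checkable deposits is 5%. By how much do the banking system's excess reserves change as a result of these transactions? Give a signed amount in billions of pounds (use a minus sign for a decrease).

-£118.9 billion

Discount-window loan £21 billion: reserves +£21B, deposits 0.
OMO purchase (from banks) £66 billion: reserves +£66B, deposits 0.
Government account inflow £87 billion: reserves −£87B, deposits −£87B.
FX sale £71 billion: reserves −£71B, deposits 0.
Currency withdrawal £55 billion: reserves −£55B, deposits −£55B.
Totals: Δreserves = −£126B, Δdeposits = −£142B.
Δrequired reserves = 5% × −£142B = −£7.1B.
Δexcess reserves = Δreserves − Δrequired = −£126B − (−£7.1B) = -£118.9 billion.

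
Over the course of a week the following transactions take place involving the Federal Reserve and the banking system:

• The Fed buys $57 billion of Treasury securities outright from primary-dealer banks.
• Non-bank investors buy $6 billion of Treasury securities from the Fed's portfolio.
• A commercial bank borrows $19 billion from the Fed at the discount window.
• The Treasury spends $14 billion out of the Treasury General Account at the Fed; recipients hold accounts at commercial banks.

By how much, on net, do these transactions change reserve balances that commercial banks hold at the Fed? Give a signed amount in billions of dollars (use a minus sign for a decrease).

Fed balance sheet:
  Assets:      Securities +$51B, Loans to banks +$19B
  Liabilities: Bank reserves +$84B, Government deposits −$14B
Commercial banking system:
  Assets:      Reserves at CB +$84B, Securities −$57B
  Liabilities: Checkable deposits +$8B, Borrowings from CB +$19B
So the change in reserve balances that commercial banks hold at the Fed is +$84 billion.

+$84 billion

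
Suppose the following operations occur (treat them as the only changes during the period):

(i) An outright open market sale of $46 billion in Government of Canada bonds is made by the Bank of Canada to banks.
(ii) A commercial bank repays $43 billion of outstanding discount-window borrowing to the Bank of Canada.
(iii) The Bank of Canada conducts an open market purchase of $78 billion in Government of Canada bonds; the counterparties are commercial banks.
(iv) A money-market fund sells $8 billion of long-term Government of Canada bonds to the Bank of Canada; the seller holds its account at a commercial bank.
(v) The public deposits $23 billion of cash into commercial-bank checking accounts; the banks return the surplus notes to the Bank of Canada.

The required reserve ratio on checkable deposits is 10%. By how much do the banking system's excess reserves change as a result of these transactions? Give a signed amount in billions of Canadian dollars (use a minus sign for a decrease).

OMO sale (to banks) $46 billion: reserves −$46B, deposits 0.
Discount-window repayment $43 billion: reserves −$43B, deposits 0.
OMO purchase (from banks) $78 billion: reserves +$78B, deposits 0.
Asset purchase (from non-banks) $8 billion: reserves +$8B, deposits +$8B.
Currency deposit $23 billion: reserves +$23B, deposits +$23B.
Totals: Δreserves = +$20B, Δdeposits = +$31B.
Δrequired reserves = 10% × +$31B = +$3.1B.
Δexcess reserves = Δreserves − Δrequired = +$20B − (+$3.1B) = +$16.9 billion.

+$16.9 billion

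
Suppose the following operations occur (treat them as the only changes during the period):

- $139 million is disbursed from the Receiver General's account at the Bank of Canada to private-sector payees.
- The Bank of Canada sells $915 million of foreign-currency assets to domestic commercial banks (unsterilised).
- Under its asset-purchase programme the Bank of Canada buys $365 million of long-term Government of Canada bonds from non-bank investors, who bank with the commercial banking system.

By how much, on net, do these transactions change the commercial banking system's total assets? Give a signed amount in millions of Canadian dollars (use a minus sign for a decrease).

Bank of Canada balance sheet:
  Assets:      Securities +$365M, Foreign assets −$915M
  Liabilities: Bank reserves −$411M, Government deposits −$139M
Commercial banking system:
  Assets:      Reserves at CB −$411M, Foreign assets +$915M
  Liabilities: Checkable deposits +$504M
Change in total bank assets = +$504 million.

+$504 million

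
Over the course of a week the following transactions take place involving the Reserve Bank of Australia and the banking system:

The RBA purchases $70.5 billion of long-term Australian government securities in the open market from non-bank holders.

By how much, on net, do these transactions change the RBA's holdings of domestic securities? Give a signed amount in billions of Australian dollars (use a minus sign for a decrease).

+$70.5 billion

Asset purchase (from non-banks) $70.5 billion: securities added to the RBA's portfolio → +$70.5B.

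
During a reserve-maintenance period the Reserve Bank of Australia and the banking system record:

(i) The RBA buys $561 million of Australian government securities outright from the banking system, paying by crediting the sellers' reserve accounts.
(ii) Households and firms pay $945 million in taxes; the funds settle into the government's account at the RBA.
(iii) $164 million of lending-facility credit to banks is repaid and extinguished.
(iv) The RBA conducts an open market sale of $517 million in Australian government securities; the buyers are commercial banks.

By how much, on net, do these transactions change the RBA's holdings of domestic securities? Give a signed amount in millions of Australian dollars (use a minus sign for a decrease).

+$44 million

RBA balance sheet:
  Assets:      Securities +$44M, Loans to banks −$164M
  Liabilities: Bank reserves −$1065M, Government deposits +$945M
Commercial banking system:
  Assets:      Reserves at CB −$1065M, Securities −$44M
  Liabilities: Checkable deposits −$945M, Borrowings from CB −$164M
So the change in the RBA's holdings of domestic securities is +$44 million.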